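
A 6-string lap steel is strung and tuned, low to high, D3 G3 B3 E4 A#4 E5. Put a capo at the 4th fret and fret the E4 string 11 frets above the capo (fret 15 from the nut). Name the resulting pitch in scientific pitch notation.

G5

The capo raises the open E4 by 4 semitones to G#4; fretting 11 more gives E4 + 4 + 11 = E4 + 15 semitones = G5.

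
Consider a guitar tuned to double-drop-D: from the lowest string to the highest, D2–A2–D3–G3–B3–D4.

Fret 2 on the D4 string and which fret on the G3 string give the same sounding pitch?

D4 at fret 2 is D4 + 2 semitones = E4.
The open G3 string is 7 semitones below the open D4, so the same pitch on the G3 string lies at fret 2 + 7 = 9.

9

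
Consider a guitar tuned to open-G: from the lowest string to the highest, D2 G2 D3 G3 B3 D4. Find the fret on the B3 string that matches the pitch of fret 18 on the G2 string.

Fret 18 on G2 is MIDI 43 + 18 = 61 (C♯4). On the B3 string (open MIDI 59), that pitch is 61 − 59 = fret 2.

2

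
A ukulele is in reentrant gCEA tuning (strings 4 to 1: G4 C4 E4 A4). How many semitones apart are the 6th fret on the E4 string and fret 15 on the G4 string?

E4 at fret 6 → A#4 (MIDI 70); G4 at fret 15 → A#5 (MIDI 82).
70 − 82 = -12, so the two pitches are 12 semitones apart, with A#5 the higher.

12 semitones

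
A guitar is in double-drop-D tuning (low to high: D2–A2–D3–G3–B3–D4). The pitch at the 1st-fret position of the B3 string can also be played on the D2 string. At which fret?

22

Fret 1 on B3 is MIDI 59 + 1 = 60 (C4). On the D2 string (open MIDI 38), that pitch is 60 − 38 = fret 22.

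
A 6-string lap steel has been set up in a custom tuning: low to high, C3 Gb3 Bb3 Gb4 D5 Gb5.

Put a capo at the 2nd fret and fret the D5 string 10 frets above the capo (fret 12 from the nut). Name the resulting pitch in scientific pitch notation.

The capo raises the open D5 by 2 semitones to E5; fretting 10 more gives D5 + 2 + 10 = D5 + 12 semitones = D6.

D6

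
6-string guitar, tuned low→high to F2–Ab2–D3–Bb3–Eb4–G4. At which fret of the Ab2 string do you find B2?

3

B2 is 3 semitones above the open Ab2 (Ab–A–Bb–B), so it sits at fret 3.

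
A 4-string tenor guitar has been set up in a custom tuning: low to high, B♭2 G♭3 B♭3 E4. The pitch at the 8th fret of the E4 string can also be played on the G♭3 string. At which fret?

E4 at fret 8 is E4 + 8 semitones = C5.
The open G♭3 string is 10 semitones below the open E4, so the same pitch on the G♭3 string lies at fret 8 + 10 = 18.

18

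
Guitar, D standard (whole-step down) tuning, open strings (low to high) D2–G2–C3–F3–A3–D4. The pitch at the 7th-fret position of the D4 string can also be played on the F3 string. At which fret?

16

Fret 7 on D4 is MIDI 62 + 7 = 69 (A4). On the F3 string (open MIDI 53), that pitch is 69 − 53 = fret 16.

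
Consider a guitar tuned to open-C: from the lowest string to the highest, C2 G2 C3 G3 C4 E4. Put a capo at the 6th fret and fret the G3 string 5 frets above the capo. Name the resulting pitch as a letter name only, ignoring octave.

F#

The capo raises the open G3 by 6 semitones to C#4; fretting 5 more gives G3 + 6 + 5 = G3 + 11 semitones, landing on F#.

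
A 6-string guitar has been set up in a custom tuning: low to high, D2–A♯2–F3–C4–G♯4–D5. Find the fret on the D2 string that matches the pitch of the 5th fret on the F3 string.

20

Fret 5 on F3 is MIDI 53 + 5 = 58 (A♯3). On the D2 string (open MIDI 38), that pitch is 58 − 38 = fret 20.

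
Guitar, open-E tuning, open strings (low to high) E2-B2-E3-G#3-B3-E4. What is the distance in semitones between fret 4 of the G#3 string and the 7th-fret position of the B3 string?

6 semitones

G#3 at fret 4 → C4 (MIDI 60); B3 at fret 7 → F#4 (MIDI 66).
60 − 66 = -6, so the two pitches are 6 semitones apart, with F#4 the higher.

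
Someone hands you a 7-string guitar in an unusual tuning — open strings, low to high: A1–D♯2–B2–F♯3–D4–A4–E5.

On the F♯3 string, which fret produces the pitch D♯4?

D♯4 is 9 semitones above the open F♯3 (F#–G–G#–A–A#–B–C–C#–D–D#), so it sits at fret 9.

9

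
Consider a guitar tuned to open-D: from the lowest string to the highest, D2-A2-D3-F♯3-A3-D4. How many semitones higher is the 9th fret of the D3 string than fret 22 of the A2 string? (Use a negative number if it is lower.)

D3 at fret 9 → B3 (MIDI 59); A2 at fret 22 → G4 (MIDI 67).
59 − 67 = -8, so the two pitches are 8 semitones apart.

-8 semitones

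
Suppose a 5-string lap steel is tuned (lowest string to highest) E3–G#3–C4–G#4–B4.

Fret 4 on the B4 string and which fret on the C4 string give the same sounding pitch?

15

B4 at fret 4 is B4 + 4 semitones = D#5.
The open C4 string is 11 semitones below the open B4, so the same pitch on the C4 string lies at fret 4 + 11 = 15.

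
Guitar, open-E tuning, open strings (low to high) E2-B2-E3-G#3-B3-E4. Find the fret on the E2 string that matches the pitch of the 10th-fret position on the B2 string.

B2 at fret 10 is B2 + 10 semitones = A3.
The open E2 string is 7 semitones below the open B2, so the same pitch on the E2 string lies at fret 10 + 7 = 17.

17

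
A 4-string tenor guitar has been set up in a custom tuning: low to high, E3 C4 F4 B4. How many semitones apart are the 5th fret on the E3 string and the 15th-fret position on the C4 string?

18 semitones

E3 at fret 5 → A3 (MIDI 57); C4 at fret 15 → Eb5 (MIDI 75).
57 − 75 = -18, so the two pitches are 18 semitones apart, with Eb5 the higher.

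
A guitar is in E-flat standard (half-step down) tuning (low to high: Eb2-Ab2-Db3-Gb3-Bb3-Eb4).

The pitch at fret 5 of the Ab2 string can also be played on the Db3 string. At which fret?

0

Ab2 at fret 5 is Ab2 + 5 semitones = Db3.
The open Db3 string is 5 semitones above the open Ab2, so the same pitch on the Db3 string lies at fret 5 − 5 = 0.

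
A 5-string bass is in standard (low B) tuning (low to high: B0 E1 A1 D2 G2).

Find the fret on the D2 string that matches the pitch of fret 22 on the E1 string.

E1 at fret 22 is E1 + 22 semitones = D3.
The open D2 string is 10 semitones above the open E1, so the same pitch on the D2 string lies at fret 22 − 10 = 12.

12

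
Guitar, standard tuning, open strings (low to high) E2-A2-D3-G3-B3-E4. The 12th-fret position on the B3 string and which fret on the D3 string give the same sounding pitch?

21

Fret 12 on B3 is MIDI 59 + 12 = 71 (B4). On the D3 string (open MIDI 50), that pitch is 71 − 50 = fret 21.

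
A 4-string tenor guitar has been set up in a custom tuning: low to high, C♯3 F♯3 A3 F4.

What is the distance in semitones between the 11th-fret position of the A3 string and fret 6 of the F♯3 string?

8 semitones

A3 at fret 11 → G♯4 (MIDI 68); F♯3 at fret 6 → C4 (MIDI 60).
68 − 60 = 8, so the two pitches are 8 semitones apart, with G♯4 the higher.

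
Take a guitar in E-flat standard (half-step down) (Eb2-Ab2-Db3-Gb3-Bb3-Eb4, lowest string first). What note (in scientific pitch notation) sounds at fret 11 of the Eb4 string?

Eb4 is MIDI 63. Adding 11 gives 74, which is D5.

D5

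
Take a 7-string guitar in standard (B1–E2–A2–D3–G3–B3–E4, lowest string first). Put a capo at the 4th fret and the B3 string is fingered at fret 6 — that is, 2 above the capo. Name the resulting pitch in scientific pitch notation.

F4

The capo raises the open B3 by 4 semitones to D#4; fretting 2 more gives B3 + 4 + 2 = B3 + 6 semitones = F4.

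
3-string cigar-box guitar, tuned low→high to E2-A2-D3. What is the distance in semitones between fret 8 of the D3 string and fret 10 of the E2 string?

D3 at fret 8 → A♯3 (MIDI 58); E2 at fret 10 → D3 (MIDI 50).
58 − 50 = 8, so the two pitches are 8 semitones apart, with A♯3 the higher.

8 semitones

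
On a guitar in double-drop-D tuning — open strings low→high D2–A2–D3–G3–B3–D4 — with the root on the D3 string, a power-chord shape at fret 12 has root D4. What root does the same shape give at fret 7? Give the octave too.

A3

Moving from fret 12 to fret 7 shifts the root by -5 semitones.
D4 down 5 semitones is A3.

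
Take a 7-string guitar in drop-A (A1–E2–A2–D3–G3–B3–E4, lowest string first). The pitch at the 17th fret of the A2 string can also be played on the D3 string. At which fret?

A2 at fret 17 is A2 + 17 semitones = D4.
The open D3 string is 5 semitones above the open A2, so the same pitch on the D3 string lies at fret 17 − 5 = 12.

12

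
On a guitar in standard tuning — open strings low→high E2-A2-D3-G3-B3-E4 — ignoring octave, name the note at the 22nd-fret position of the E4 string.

The open E4 string plus 22 semitones: E–F–F#–G–…–C–C#–D.

D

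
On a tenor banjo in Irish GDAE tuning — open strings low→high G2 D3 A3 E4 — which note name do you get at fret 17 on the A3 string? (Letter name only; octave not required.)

D

A3 is MIDI 57. Adding 17 gives 74; 74 mod 12 = 2, i.e. D.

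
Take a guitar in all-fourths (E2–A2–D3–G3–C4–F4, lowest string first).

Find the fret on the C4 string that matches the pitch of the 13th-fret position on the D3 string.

3

Fret 13 on D3 is MIDI 50 + 13 = 63 (D♯4). On the C4 string (open MIDI 60), that pitch is 63 − 60 = fret 3.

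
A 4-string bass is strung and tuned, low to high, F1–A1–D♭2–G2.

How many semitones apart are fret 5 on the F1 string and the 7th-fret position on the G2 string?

F1 at fret 5 → B♭1 (MIDI 34); G2 at fret 7 → D3 (MIDI 50).
34 − 50 = -16, so the two pitches are 16 semitones apart, with D3 the higher.

16 semitones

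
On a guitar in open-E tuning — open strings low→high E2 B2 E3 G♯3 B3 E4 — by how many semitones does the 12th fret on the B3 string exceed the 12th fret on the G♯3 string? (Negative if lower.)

3 semitones

B3 at fret 12 → B4 (MIDI 71); G♯3 at fret 12 → G♯4 (MIDI 68).
71 − 68 = 3, so the two pitches are 3 semitones apart.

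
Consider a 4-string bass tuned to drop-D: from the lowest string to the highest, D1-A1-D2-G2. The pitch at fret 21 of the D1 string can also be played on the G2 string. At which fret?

4

Fret 21 on D1 is MIDI 26 + 21 = 47 (B2). On the G2 string (open MIDI 43), that pitch is 47 − 43 = fret 4.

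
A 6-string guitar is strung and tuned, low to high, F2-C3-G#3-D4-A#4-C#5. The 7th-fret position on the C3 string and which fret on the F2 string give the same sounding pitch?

14

Fret 7 on C3 is MIDI 48 + 7 = 55 (G3). On the F2 string (open MIDI 41), that pitch is 55 − 41 = fret 14.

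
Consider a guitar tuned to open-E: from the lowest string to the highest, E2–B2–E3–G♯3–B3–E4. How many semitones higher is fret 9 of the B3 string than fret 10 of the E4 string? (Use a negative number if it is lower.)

B3 at fret 9 → G♯4 (MIDI 68); E4 at fret 10 → D5 (MIDI 74).
68 − 74 = -6, so the two pitches are 6 semitones apart.

-6 semitones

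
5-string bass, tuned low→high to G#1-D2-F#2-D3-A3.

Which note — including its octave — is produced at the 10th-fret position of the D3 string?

Each fret is one semitone, so D3 + 10 = C4.

C4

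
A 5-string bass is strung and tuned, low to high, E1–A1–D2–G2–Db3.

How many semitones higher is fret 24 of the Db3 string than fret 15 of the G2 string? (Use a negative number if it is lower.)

15 semitones

Db3 at fret 24 → Db5 (MIDI 73); G2 at fret 15 → Bb3 (MIDI 58).
73 − 58 = 15, so the two pitches are 15 semitones apart.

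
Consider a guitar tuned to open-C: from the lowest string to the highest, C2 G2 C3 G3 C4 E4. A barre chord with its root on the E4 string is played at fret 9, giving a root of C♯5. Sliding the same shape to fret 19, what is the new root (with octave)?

Moving from fret 9 to fret 19 shifts the root by 10 semitones.
C♯5 up 10 semitones is B5.

B5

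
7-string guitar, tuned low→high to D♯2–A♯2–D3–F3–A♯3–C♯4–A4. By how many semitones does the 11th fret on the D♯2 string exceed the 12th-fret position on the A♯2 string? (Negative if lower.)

-8 semitones

D♯2 at fret 11 → D3 (MIDI 50); A♯2 at fret 12 → A♯3 (MIDI 58).
50 − 58 = -8, so the two pitches are 8 semitones apart.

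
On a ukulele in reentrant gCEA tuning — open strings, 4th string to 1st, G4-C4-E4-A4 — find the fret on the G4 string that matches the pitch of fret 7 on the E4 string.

4

Fret 7 on E4 is MIDI 64 + 7 = 71 (B4). On the G4 string (open MIDI 67), that pitch is 71 − 67 = fret 4.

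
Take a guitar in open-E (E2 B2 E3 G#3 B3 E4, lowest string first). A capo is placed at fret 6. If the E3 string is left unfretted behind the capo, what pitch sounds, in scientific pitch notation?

A#3

The capo raises the open E3 by 6 semitones to A#3; fretting 0 more gives E3 + 6 + 0 = E3 + 6 semitones = A#3.
(Also written Bb.)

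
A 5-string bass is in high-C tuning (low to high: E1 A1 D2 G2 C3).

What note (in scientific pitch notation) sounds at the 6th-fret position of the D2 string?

G♯2

Each fret is one semitone, so D2 + 6 = G♯2.
(Equivalently spelled A♭2.)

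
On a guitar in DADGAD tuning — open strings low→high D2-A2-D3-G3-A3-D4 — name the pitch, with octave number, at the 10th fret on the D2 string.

Each fret is one semitone, so D2 + 10 = C3.

C3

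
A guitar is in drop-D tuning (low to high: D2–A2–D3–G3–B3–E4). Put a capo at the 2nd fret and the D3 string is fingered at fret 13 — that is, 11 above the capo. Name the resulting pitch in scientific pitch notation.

The capo raises the open D3 by 2 semitones to E3; fretting 11 more gives D3 + 2 + 11 = D3 + 13 semitones = D#4.

D#4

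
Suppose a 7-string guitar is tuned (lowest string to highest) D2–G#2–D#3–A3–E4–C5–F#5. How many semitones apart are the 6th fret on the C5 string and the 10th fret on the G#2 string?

C5 at fret 6 → F#5 (MIDI 78); G#2 at fret 10 → F#3 (MIDI 54).
78 − 54 = 24, so the two pitches are 24 semitones apart, with F#5 the higher.

24 semitones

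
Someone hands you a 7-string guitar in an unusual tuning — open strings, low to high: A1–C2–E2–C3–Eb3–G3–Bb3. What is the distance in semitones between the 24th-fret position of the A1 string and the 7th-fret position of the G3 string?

5 semitones

A1 at fret 24 → A3 (MIDI 57); G3 at fret 7 → D4 (MIDI 62).
57 − 62 = -5, so the two pitches are 5 semitones apart, with D4 the higher.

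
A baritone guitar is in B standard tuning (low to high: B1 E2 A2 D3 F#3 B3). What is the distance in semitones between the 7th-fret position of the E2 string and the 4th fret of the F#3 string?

E2 at fret 7 → B2 (MIDI 47); F#3 at fret 4 → A#3 (MIDI 58).
47 − 58 = -11, so the two pitches are 11 semitones apart, with A#3 the higher.

11 semitones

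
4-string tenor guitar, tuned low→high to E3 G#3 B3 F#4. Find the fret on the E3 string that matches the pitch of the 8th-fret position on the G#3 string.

G#3 at fret 8 is G#3 + 8 semitones = E4.
The open E3 string is 4 semitones below the open G#3, so the same pitch on the E3 string lies at fret 8 + 4 = 12.

12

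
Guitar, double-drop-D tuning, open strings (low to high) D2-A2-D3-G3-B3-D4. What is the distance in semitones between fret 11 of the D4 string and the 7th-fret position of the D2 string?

D4 at fret 11 → C#5 (MIDI 73); D2 at fret 7 → A2 (MIDI 45).
73 − 45 = 28, so the two pitches are 28 semitones apart, with C#5 the higher.

28 semitones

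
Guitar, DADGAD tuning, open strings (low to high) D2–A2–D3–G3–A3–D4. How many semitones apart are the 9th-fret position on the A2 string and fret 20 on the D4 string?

A2 at fret 9 → F#3 (MIDI 54); D4 at fret 20 → A#5 (MIDI 82).
54 − 82 = -28, so the two pitches are 28 semitones apart, with A#5 the higher.

28 semitones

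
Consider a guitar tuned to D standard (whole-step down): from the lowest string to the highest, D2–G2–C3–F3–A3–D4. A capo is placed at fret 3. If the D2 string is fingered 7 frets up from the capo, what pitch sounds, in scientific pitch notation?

C3

The capo raises the open D2 by 3 semitones to F2; fretting 7 more gives D2 + 3 + 7 = D2 + 10 semitones = C3.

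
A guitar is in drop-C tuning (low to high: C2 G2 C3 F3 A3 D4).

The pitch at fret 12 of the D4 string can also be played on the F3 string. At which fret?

Fret 12 on D4 is MIDI 62 + 12 = 74 (D5). On the F3 string (open MIDI 53), that pitch is 74 − 53 = fret 21.

21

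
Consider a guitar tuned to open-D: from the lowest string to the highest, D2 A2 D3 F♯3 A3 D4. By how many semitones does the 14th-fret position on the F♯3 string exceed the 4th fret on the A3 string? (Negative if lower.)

F♯3 at fret 14 → G♯4 (MIDI 68); A3 at fret 4 → C♯4 (MIDI 61).
68 − 61 = 7, so the two pitches are 7 semitones apart.

7 semitones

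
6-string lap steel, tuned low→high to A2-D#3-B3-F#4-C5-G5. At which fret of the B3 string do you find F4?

F4 is 6 semitones above the open B3 (B–C–C#–D–D#–E–F), so it sits at fret 6.

6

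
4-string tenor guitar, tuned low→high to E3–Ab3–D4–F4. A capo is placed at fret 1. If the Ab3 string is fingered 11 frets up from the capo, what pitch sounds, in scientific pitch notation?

The capo raises the open Ab3 by 1 semitone to A3; fretting 11 more gives Ab3 + 1 + 11 = Ab3 + 12 semitones = Ab4.
(Also written G#.)

Ab4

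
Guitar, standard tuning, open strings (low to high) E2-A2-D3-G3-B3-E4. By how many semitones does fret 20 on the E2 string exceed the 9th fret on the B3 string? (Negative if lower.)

-8 semitones

E2 at fret 20 → C4 (MIDI 60); B3 at fret 9 → G#4 (MIDI 68).
60 − 68 = -8, so the two pitches are 8 semitones apart.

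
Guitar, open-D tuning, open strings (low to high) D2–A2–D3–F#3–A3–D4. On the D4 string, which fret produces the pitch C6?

22

C6 is 22 semitones above the open D4 (D–D#–E–F–…–A#–B–C), so it sits at fret 22.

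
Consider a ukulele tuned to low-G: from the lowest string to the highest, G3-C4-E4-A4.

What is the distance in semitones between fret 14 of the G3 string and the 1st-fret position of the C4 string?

8 semitones

G3 at fret 14 → A4 (MIDI 69); C4 at fret 1 → C#4 (MIDI 61).
69 − 61 = 8, so the two pitches are 8 semitones apart, with A4 the higher.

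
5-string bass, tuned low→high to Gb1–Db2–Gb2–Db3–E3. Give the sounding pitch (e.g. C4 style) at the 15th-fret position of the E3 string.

Each fret is one semitone, so E3 + 15 = G4.

G4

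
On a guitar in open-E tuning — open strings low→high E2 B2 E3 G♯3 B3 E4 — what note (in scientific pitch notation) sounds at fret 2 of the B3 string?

C♯4

B3 is MIDI 59. Adding 2 gives 61, which is C♯4.
(Equivalently spelled D♭4.)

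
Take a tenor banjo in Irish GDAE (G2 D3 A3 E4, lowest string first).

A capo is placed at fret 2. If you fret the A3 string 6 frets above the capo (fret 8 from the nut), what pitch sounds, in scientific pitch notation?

F4

The capo raises the open A3 by 2 semitones to B3; fretting 6 more gives A3 + 2 + 6 = A3 + 8 semitones = F4.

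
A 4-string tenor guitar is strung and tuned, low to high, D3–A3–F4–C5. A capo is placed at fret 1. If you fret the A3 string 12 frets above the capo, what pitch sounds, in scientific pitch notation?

The capo raises the open A3 by 1 semitone to Bb3; fretting 12 more gives A3 + 1 + 12 = A3 + 13 semitones = Bb4.
(Also written A#.)

Bb4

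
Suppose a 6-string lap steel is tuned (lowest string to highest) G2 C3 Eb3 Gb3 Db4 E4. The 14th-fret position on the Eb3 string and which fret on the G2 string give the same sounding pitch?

Fret 14 on Eb3 is MIDI 51 + 14 = 65 (F4). On the G2 string (open MIDI 43), that pitch is 65 − 43 = fret 22.

22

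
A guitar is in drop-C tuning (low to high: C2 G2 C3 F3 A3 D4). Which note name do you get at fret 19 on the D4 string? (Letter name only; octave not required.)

The open D4 string plus 19 semitones: D–D#–E–F–…–G–G#–A.

A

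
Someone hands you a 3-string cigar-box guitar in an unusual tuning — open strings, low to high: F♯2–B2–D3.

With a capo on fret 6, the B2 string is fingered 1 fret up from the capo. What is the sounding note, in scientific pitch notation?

F♯3

The capo raises the open B2 by 6 semitones to F3; fretting 1 more gives B2 + 6 + 1 = B2 + 7 semitones = F♯3.
(Also written G♭.)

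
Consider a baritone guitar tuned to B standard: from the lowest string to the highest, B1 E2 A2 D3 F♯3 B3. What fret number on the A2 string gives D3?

5

D3 is 5 semitones above the open A2 (A–A#–B–C–C#–D), so it sits at fret 5.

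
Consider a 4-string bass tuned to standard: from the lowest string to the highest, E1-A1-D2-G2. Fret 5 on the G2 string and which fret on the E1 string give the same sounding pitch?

20

Fret 5 on G2 is MIDI 43 + 5 = 48 (C3). On the E1 string (open MIDI 28), that pitch is 48 − 28 = fret 20.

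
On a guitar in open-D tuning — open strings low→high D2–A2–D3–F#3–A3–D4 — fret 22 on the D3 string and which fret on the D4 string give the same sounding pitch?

10

Fret 22 on D3 is MIDI 50 + 22 = 72 (C5). On the D4 string (open MIDI 62), that pitch is 72 − 62 = fret 10.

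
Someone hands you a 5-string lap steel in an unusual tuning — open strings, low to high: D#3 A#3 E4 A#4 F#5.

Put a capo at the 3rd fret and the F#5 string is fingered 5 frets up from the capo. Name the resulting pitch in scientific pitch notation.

D6

The capo raises the open F#5 by 3 semitones to A5; fretting 5 more gives F#5 + 3 + 5 = F#5 + 8 semitones = D6.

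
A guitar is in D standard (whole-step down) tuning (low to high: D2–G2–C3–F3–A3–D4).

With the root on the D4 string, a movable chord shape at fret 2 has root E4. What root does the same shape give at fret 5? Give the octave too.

G4

Moving from fret 2 to fret 5 shifts the root by 3 semitones.
E4 up 3 semitones is G4.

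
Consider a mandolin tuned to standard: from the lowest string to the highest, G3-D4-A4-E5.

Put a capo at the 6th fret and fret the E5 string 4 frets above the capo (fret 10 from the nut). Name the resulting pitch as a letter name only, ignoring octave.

D

The capo raises the open E5 by 6 semitones to A#5; fretting 4 more gives E5 + 6 + 4 = E5 + 10 semitones, landing on D.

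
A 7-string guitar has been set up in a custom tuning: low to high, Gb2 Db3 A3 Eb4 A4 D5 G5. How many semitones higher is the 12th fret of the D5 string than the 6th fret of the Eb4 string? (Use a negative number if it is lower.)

D5 at fret 12 → D6 (MIDI 86); Eb4 at fret 6 → A4 (MIDI 69).
86 − 69 = 17, so the two pitches are 17 semitones apart.

17 semitones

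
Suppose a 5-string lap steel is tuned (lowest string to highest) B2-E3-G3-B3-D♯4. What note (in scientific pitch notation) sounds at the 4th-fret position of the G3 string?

B3

The open G3 string plus 4 semitones: G–G#–A–A#–B.
No B→C boundary is crossed, so the octave stays at 3.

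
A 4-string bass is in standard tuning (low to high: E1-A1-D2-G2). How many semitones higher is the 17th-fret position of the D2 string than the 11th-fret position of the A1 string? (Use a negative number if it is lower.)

D2 at fret 17 → G3 (MIDI 55); A1 at fret 11 → G#2 (MIDI 44).
55 − 44 = 11, so the two pitches are 11 semitones apart.

11 semitones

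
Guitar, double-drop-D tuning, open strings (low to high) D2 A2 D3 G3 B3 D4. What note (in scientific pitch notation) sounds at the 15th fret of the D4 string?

F5

Each fret is one semitone, so D4 + 15 = F5.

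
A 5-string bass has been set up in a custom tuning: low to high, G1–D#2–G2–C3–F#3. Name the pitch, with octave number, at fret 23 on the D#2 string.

D4

The open D#2 string plus 23 semitones: D#–E–F–F#–…–C–C#–D.
The walk passes from B into C 2 times, so the octave number goes from 2 to 4.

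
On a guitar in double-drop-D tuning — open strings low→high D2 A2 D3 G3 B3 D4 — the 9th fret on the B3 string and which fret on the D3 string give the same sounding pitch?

18

B3 at fret 9 is B3 + 9 semitones = G#4.
The open D3 string is 9 semitones below the open B3, so the same pitch on the D3 string lies at fret 9 + 9 = 18.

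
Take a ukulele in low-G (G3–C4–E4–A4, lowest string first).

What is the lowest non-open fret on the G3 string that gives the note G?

From G3, count semitones up the chromatic scale until reaching G: G–G#–A–A#–…–F–F#–G — 12 steps.

12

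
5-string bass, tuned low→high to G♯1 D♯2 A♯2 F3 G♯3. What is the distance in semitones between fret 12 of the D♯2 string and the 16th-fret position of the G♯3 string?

D♯2 at fret 12 → D♯3 (MIDI 51); G♯3 at fret 16 → C5 (MIDI 72).
51 − 72 = -21, so the two pitches are 21 semitones apart, with C5 the higher.

21 semitones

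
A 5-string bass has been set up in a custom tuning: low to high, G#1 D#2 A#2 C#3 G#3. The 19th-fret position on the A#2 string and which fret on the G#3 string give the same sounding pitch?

Fret 19 on A#2 is MIDI 46 + 19 = 65 (F4). On the G#3 string (open MIDI 56), that pitch is 65 − 56 = fret 9.

9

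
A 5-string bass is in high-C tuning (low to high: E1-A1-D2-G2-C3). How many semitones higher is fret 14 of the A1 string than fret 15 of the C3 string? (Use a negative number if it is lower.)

A1 at fret 14 → B2 (MIDI 47); C3 at fret 15 → D♯4 (MIDI 63).
47 − 63 = -16, so the two pitches are 16 semitones apart.

-16 semitones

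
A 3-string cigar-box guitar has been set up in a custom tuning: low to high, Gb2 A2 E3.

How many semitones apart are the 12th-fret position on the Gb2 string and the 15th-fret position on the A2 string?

6 semitones

Gb2 at fret 12 → Gb3 (MIDI 54); A2 at fret 15 → C4 (MIDI 60).
54 − 60 = -6, so the two pitches are 6 semitones apart, with C4 the higher.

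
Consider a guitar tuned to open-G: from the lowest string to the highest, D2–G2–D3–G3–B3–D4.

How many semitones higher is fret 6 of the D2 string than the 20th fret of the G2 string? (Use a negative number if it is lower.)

D2 at fret 6 → G♯2 (MIDI 44); G2 at fret 20 → D♯4 (MIDI 63).
44 − 63 = -19, so the two pitches are 19 semitones apart.

-19 semitones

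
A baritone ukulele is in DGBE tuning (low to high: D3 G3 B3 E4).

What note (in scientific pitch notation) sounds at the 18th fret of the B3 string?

Each fret is one semitone, so B3 + 18 = F5.

F5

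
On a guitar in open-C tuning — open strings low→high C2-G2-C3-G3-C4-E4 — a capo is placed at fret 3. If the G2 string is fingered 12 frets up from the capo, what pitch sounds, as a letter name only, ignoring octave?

A#

The capo raises the open G2 by 3 semitones to A#2; fretting 12 more gives G2 + 3 + 12 = G2 + 15 semitones, landing on A#.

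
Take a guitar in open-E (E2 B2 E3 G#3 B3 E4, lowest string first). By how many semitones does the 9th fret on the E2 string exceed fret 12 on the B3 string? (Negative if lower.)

-22 semitones

E2 at fret 9 → C#3 (MIDI 49); B3 at fret 12 → B4 (MIDI 71).
49 − 71 = -22, so the two pitches are 22 semitones apart.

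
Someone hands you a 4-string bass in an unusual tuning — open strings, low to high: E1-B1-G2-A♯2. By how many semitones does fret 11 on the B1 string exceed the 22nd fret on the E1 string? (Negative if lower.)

B1 at fret 11 → A♯2 (MIDI 46); E1 at fret 22 → D3 (MIDI 50).
46 − 50 = -4, so the two pitches are 4 semitones apart.

-4 semitones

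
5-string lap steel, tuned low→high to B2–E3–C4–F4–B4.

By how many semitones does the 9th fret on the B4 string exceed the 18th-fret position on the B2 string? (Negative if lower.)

15 semitones

B4 at fret 9 → G#5 (MIDI 80); B2 at fret 18 → F4 (MIDI 65).
80 − 65 = 15, so the two pitches are 15 semitones apart.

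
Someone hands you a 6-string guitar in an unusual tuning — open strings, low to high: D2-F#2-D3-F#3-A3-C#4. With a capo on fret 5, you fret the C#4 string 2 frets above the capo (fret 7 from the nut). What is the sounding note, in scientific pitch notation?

The capo raises the open C#4 by 5 semitones to F#4; fretting 2 more gives C#4 + 5 + 2 = C#4 + 7 semitones = G#4.
(Also written Ab.)

G#4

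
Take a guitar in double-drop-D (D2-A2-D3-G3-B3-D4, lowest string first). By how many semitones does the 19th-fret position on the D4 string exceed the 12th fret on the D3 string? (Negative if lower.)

D4 at fret 19 → A5 (MIDI 81); D3 at fret 12 → D4 (MIDI 62).
81 − 62 = 19, so the two pitches are 19 semitones apart.

19 semitones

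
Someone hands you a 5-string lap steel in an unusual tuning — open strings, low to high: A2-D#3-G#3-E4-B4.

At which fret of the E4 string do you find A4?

A4 is 5 semitones above the open E4 (E–F–F#–G–G#–A), so it sits at fret 5.

5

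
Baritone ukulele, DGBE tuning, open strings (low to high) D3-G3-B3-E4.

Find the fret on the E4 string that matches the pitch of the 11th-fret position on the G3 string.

Fret 11 on G3 is MIDI 55 + 11 = 66 (F♯4). On the E4 string (open MIDI 64), that pitch is 66 − 64 = fret 2.

2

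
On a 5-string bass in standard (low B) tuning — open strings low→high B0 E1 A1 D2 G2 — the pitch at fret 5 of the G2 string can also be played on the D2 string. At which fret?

G2 at fret 5 is G2 + 5 semitones = C3.
The open D2 string is 5 semitones below the open G2, so the same pitch on the D2 string lies at fret 5 + 5 = 10.

10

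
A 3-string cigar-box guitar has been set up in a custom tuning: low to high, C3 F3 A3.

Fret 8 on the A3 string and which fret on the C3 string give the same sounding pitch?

17

Fret 8 on A3 is MIDI 57 + 8 = 65 (F4). On the C3 string (open MIDI 48), that pitch is 65 − 48 = fret 17.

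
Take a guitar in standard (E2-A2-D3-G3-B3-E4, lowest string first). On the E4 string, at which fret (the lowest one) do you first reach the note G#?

From E4, count semitones up the chromatic scale until reaching G#: E–F–F#–G–G# — 4 steps.

4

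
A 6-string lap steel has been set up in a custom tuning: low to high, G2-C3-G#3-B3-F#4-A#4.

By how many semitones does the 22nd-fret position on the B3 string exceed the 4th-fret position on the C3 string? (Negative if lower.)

B3 at fret 22 → A5 (MIDI 81); C3 at fret 4 → E3 (MIDI 52).
81 − 52 = 29, so the two pitches are 29 semitones apart.

29 semitones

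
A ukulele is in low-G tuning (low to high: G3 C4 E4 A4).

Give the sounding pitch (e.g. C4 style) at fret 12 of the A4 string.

The open A4 string plus 12 semitones: A–A#–B–C–…–G–G#–A.
The walk passes from B into C once, so the octave number goes from 4 to 5.

A5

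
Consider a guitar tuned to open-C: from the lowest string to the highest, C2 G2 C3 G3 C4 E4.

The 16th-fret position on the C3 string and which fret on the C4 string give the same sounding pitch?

Fret 16 on C3 is MIDI 48 + 16 = 64 (E4). On the C4 string (open MIDI 60), that pitch is 64 − 60 = fret 4.

4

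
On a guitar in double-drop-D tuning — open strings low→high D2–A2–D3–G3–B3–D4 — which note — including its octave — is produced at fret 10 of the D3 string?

D3 is MIDI 50. Adding 10 gives 60, which is C4.

C4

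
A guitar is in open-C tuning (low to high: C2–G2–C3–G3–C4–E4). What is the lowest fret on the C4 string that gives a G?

From C4, count semitones up the chromatic scale until reaching G: C–C#–D–D#–E–F–F#–G — 7 steps.

7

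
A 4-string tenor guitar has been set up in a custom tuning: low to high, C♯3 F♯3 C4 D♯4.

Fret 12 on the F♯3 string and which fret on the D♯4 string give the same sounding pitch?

F♯3 at fret 12 is F♯3 + 12 semitones = F♯4.
The open D♯4 string is 9 semitones above the open F♯3, so the same pitch on the D♯4 string lies at fret 12 − 9 = 3.

3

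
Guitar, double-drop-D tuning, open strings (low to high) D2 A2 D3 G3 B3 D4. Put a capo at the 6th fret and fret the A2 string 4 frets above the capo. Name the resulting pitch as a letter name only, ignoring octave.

G

The capo raises the open A2 by 6 semitones to D#3; fretting 4 more gives A2 + 6 + 4 = A2 + 10 semitones, landing on G.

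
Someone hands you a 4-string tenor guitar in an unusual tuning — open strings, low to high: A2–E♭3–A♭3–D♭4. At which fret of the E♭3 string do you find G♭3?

G♭3 is 3 semitones above the open E♭3 (Eb–E–F–Gb), so it sits at fret 3.

3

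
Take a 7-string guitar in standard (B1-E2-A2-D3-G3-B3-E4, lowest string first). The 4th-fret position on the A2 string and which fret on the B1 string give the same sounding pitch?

A2 at fret 4 is A2 + 4 semitones = C#3.
The open B1 string is 10 semitones below the open A2, so the same pitch on the B1 string lies at fret 4 + 10 = 14.

14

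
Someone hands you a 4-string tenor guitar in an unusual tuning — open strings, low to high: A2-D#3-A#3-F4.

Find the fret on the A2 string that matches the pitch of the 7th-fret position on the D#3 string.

Fret 7 on D#3 is MIDI 51 + 7 = 58 (A#3). On the A2 string (open MIDI 45), that pitch is 58 − 45 = fret 13.

13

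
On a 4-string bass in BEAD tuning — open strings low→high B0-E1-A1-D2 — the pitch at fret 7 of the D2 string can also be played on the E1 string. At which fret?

Fret 7 on D2 is MIDI 38 + 7 = 45 (A2). On the E1 string (open MIDI 28), that pitch is 45 − 28 = fret 17.

17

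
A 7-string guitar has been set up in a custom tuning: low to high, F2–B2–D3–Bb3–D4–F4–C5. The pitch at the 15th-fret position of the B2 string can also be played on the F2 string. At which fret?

21

B2 at fret 15 is B2 + 15 semitones = D4.
The open F2 string is 6 semitones below the open B2, so the same pitch on the F2 string lies at fret 15 + 6 = 21.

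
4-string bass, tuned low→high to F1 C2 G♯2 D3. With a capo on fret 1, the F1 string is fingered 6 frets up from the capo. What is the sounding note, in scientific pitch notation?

The capo raises the open F1 by 1 semitone to F♯1; fretting 6 more gives F1 + 1 + 6 = F1 + 7 semitones = C2.

C2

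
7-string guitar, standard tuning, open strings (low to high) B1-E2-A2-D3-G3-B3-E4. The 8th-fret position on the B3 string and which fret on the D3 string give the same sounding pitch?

17

B3 at fret 8 is B3 + 8 semitones = G4.
The open D3 string is 9 semitones below the open B3, so the same pitch on the D3 string lies at fret 8 + 9 = 17.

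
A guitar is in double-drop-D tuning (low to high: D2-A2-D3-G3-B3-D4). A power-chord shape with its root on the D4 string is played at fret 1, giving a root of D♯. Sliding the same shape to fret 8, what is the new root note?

Moving from fret 1 to fret 8 shifts the root by 7 semitones.
D♯ up 7 semitones is A♯.

A♯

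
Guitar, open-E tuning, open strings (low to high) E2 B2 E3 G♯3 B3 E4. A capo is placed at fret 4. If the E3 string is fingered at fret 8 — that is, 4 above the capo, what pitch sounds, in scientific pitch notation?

C4

The capo raises the open E3 by 4 semitones to G♯3; fretting 4 more gives E3 + 4 + 4 = E3 + 8 semitones = C4.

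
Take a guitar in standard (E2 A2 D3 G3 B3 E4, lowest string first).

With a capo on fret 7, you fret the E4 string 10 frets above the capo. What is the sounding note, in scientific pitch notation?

A5

The capo raises the open E4 by 7 semitones to B4; fretting 10 more gives E4 + 7 + 10 = E4 + 17 semitones = A5.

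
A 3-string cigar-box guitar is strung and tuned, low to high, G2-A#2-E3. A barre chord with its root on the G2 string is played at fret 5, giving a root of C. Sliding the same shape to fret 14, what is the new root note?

Moving from fret 5 to fret 14 shifts the root by 9 semitones.
C up 9 semitones is A.

A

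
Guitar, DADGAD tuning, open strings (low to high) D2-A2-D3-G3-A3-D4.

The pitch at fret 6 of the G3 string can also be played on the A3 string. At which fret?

4

G3 at fret 6 is G3 + 6 semitones = C#4.
The open A3 string is 2 semitones above the open G3, so the same pitch on the A3 string lies at fret 6 − 2 = 4.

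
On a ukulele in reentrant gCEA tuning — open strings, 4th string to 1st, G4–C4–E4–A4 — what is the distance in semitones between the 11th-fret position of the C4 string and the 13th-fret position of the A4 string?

11 semitones

C4 at fret 11 → B4 (MIDI 71); A4 at fret 13 → A#5 (MIDI 82).
71 − 82 = -11, so the two pitches are 11 semitones apart, with A#5 the higher.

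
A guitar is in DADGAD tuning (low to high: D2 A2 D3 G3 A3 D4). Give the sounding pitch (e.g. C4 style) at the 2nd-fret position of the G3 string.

A3

Each fret is one semitone, so G3 + 2 = A3.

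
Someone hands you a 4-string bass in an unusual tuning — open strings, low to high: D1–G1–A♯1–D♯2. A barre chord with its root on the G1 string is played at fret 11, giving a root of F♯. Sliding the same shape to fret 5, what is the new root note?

Moving from fret 11 to fret 5 shifts the root by -6 semitones.
F♯ down 6 semitones is C.

C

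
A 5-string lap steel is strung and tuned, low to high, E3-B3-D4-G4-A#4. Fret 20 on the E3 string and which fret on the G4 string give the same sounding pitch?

Fret 20 on E3 is MIDI 52 + 20 = 72 (C5). On the G4 string (open MIDI 67), that pitch is 72 − 67 = fret 5.

5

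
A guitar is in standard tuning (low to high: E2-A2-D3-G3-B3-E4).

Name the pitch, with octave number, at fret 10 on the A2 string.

The open A2 string plus 10 semitones: A–A#–B–C–…–F–F#–G.
The walk passes from B into C once, so the octave number goes from 2 to 3.

G3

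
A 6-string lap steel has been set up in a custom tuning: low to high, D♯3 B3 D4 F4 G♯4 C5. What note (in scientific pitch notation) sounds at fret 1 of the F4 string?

The open F4 string plus 1 semitone: F–F#.
No B→C boundary is crossed, so the octave stays at 4.
(Equivalently spelled G♭4.)

F♯4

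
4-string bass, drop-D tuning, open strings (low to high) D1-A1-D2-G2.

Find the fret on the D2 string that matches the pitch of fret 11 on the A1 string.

A1 at fret 11 is A1 + 11 semitones = G#2.
The open D2 string is 5 semitones above the open A1, so the same pitch on the D2 string lies at fret 11 − 5 = 6.

6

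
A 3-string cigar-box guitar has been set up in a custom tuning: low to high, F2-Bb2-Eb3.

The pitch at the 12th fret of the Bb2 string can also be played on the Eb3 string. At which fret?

Bb2 at fret 12 is Bb2 + 12 semitones = Bb3.
The open Eb3 string is 5 semitones above the open Bb2, so the same pitch on the Eb3 string lies at fret 12 − 5 = 7.

7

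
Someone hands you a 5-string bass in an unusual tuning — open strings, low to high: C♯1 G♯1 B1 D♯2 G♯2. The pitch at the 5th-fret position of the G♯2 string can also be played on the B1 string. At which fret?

14

Fret 5 on G♯2 is MIDI 44 + 5 = 49 (C♯3). On the B1 string (open MIDI 35), that pitch is 49 − 35 = fret 14.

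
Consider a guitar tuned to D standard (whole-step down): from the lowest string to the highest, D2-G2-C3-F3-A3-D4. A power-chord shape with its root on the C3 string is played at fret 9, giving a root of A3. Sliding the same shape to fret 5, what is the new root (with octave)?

Moving from fret 9 to fret 5 shifts the root by -4 semitones.
A3 down 4 semitones is F3.

F3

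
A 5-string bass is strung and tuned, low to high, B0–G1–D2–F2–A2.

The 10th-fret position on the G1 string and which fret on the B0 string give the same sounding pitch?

18

G1 at fret 10 is G1 + 10 semitones = F2.
The open B0 string is 8 semitones below the open G1, so the same pitch on the B0 string lies at fret 10 + 8 = 18.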